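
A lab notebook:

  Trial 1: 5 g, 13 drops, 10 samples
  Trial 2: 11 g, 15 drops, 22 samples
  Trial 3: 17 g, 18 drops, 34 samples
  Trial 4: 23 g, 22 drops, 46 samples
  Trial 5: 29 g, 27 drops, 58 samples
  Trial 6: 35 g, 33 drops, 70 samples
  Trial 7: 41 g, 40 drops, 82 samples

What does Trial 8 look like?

47 g, 48 drops, 94 samples

G — +6 each step: 5, 11, 17, 23, 29, 35, 41 → 47.
Drops: differences are 2, 3, 4, … (increasing by 1 each time), so 13, 15, 18, 22, 27, 33, 40 → 48.
Samples: 10, 22, 34, 46, 58, 70, 82 → 94 (always 2 × the g).
Combining the parts gives 47 g, 48 drops, 94 samples.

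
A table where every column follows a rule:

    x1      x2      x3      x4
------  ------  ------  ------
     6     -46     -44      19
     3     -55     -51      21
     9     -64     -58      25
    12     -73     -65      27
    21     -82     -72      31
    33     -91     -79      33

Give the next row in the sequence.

Column x1 goes 6, 3, 9, 12, 21, 33 → 54 (each term is the sum of the two before it).
Column x2: -46, -55, -64, -73, -82, -91 → -100 (−9 each step).
Column x3: −7 each step, so -44, -51, -58, -65, -72, -79 → -86.
Column x4: alternating steps +2, +4, +2, +4, …; 19, 21, 25, 27, 31, 33 → 37.
Combining the parts gives 54  -100  -86  37.

54  -100  -86  37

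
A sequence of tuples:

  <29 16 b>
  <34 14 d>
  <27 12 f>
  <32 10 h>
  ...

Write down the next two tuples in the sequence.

<25 8 j>, <30 6 l>

First value: 29, 34, 27, 32 → 25 → 30 (alternating steps +5, −7, +5, −7, …).
Second value: −2 each step, so 16, 14, 12, 10 → 8 → 6.
For the letter, letters move forward 2 places in the alphabet: b, d, f, h → j → l.
So the next two tuples are <25 8 j> and <30 6 l>.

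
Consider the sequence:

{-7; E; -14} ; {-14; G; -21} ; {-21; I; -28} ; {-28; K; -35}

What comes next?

{-35; M; -42}

First slot goes -7, -14, -21, -28 → -35 (−7 each step).
Letter — letters move forward 2 places in the alphabet: E, G, I, K → M.
Third slot goes -14, -21, -28, -35 → -42 (−7 each step).
So the next term is {-35; M; -42}.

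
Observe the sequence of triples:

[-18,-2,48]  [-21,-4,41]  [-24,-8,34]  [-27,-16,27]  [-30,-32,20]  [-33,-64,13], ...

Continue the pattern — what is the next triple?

First coordinate: -18, -21, -24, -27, -30, -33 → -36 (−3 each step).
Second coordinate: ×2 each step, so -2, -4, -8, -16, -32, -64 → -128.
Third coordinate — −7 each step: 48, 41, 34, 27, 20, 13 → 6.
So the next triple is [-36,-128,6].

[-36,-128,6]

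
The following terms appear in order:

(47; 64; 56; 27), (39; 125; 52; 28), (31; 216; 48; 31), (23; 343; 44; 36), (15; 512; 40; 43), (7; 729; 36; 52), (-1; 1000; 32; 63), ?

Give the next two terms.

(-9; 1331; 28; 76), (-17; 1728; 24; 91)

For the first value, −8 each step: 47, 39, 31, 23, 15, 7, -1 → -9 → -17.
Second value: 64, 125, 216, 343, 512, 729, 1000 → 1331 → 1728 (perfect cubes: 4³, 5³, 6³, …).
Third value: −4 each step; 56, 52, 48, 44, 40, 36, 32 → 28 → 24.
Fourth value — differences are 1, 3, 5, … (increasing by 2 each time): 27, 28, 31, 36, 43, 52, 63 → 76 → 91.
So the next two terms are (-9; 1331; 28; 76) and (-17; 1728; 24; 91).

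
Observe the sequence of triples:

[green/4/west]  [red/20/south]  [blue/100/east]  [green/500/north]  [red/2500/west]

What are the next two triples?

[blue/12500/south], [green/62500/east]

Colour: repeats green → red → blue, so green, red, blue, green, red → blue → green.
For the second coordinate, ×5 each step: 4, 20, 100, 500, 2500 → 12500 → 62500.
For the direction, repeats west → south → east → north: west, south, east, north, west → south → east.
Putting the parts together: [blue/12500/south] and then [green/62500/east].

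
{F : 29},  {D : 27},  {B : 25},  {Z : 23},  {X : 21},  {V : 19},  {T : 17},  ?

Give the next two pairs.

{R : 15}, {P : 13}

Letter goes F, D, B, Z, X, V, T → R → P (letters move back 2 places in the alphabet, wrapping A→Z).
Second coordinate goes 29, 27, 25, 23, 21, 19, 17 → 15 → 13 (−2 each step).
Putting the parts together: {R : 15} and then {P : 13}.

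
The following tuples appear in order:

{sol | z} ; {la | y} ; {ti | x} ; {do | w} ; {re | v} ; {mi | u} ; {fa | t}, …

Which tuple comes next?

{sol | s}

Note: sol, la, ti, do, re, mi, fa → sol (runs through the solfège scale do→ti).
Letter — letters move back 1 place in the alphabet: z, y, x, w, v, u, t → s.
Putting it together: {sol | s}.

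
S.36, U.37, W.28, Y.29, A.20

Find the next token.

C.21

Letter: letters move forward 2 places in the alphabet, wrapping Z→A; S, U, W, Y, A → C.
Second component — alternating steps +1, −9, +1, −9, …: 36, 37, 28, 29, 20 → 21.
Combining the parts gives C.21.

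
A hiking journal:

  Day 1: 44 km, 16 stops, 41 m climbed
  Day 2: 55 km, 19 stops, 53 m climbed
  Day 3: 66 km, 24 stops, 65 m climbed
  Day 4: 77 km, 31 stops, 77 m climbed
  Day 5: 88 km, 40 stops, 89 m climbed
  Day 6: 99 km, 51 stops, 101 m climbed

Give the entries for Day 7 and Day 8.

For the km, +11 each step: 44, 55, 66, 77, 88, 99 → 110 → 121.
Stops: 16, 19, 24, 31, 40, 51 → 64 → 79 (differences are 3, 5, 7, … (increasing by 2 each time)).
For the m climbed, +12 each step: 41, 53, 65, 77, 89, 101 → 113 → 125.
Putting the parts together: 110 km, 64 stops, 113 m climbed and then 121 km, 79 stops, 125 m climbed.

110 km, 64 stops, 113 m climbed; 121 km, 79 stops, 125 m climbed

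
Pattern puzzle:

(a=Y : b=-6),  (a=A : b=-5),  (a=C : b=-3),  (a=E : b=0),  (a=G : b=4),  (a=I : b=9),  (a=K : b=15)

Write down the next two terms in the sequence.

A goes Y, A, C, E, G, I, K → M → O (letters move forward 2 places in the alphabet, wrapping Z→A).
B: differences are 1, 2, 3, … (increasing by 1 each time); -6, -5, -3, 0, 4, 9, 15 → 22 → 30.
Putting the parts together: (a=M : b=22) and then (a=O : b=30).

(a=M : b=22), (a=O : b=30)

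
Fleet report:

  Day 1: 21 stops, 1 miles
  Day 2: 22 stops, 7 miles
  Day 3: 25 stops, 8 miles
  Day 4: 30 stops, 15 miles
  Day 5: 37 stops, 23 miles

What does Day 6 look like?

46 stops, 38 miles

Stops — differences are 1, 3, 5, … (increasing by 2 each time): 21, 22, 25, 30, 37 → 46.
Miles: each term is the sum of the two before it; 1, 7, 8, 15, 23 → 38.
Combining the parts gives 46 stops, 38 miles.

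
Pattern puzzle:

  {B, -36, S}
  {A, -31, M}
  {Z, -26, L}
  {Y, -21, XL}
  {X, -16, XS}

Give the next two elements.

For the letter, letters move back 1 place in the alphabet, wrapping A→Z: B, A, Z, Y, X → W → V.
Second part: -36, -31, -26, -21, -16 → -11 → -6 (+5 each step).
Size: runs through clothing sizes XS→XL; S, M, L, XL, XS → S → M.
Putting the parts together: {W, -11, S} and then {V, -6, M}.

{W, -11, S}, {V, -6, M}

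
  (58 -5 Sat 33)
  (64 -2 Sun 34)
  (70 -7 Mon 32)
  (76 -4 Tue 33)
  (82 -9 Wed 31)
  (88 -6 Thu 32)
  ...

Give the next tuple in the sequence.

For the first entry, +6 each step: 58, 64, 70, 76, 82, 88 → 94.
Second entry — alternating steps +3, −5, +3, −5, …: -5, -2, -7, -4, -9, -6 → -11.
For the day, runs through the weekdays Mon→Sun: Sat, Sun, Mon, Tue, Wed, Thu → Fri.
Fourth entry goes 33, 34, 32, 33, 31, 32 → 30 (alternating steps +1, −2, +1, −2, …).
Combining the parts gives (94 -11 Fri 30).

(94 -11 Fri 30)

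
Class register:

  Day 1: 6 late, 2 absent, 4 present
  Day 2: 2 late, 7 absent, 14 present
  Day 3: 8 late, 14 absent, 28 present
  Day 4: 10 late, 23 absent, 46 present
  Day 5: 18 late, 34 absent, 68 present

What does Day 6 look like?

Late: each term is the sum of the two before it, so 6, 2, 8, 10, 18 → 28.
Absent: differences are 5, 7, 9, … (increasing by 2 each time); 2, 7, 14, 23, 34 → 47.
Present goes 4, 14, 28, 46, 68 → 94 (always 2 × the absent).
Putting it together: 28 late, 47 absent, 94 present.

28 late, 47 absent, 94 present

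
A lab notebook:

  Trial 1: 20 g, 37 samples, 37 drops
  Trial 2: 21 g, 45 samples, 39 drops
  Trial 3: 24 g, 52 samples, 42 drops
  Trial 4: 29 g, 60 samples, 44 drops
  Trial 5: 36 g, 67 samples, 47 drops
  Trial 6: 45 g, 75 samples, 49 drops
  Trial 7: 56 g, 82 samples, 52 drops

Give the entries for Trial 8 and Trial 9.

69 g, 90 samples, 54 drops; 84 g, 97 samples, 57 drops

G: differences are 1, 3, 5, … (increasing by 2 each time), so 20, 21, 24, 29, 36, 45, 56 → 69 → 84.
Samples: 37, 45, 52, 60, 67, 75, 82 → 90 → 97 (alternating steps +8, +7, +8, +7, …).
Drops: 37, 39, 42, 44, 47, 49, 52 → 54 → 57 (alternating steps +2, +3, +2, +3, …).
So the next two records are 69 g, 90 samples, 54 drops and 84 g, 97 samples, 57 drops.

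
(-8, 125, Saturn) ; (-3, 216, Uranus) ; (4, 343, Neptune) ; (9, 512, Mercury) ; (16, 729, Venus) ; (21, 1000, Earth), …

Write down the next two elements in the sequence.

(28, 1331, Mars), (33, 1728, Jupiter)

First coordinate: -8, -3, 4, 9, 16, 21 → 28 → 33 (alternating steps +5, +7, +5, +7, …).
Second coordinate goes 125, 216, 343, 512, 729, 1000 → 1331 → 1728 (perfect cubes: 5³, 6³, 7³, …).
Planet — runs through the planets Mercury→Neptune: Saturn, Uranus, Neptune, Mercury, Venus, Earth → Mars → Jupiter.
So the next two elements are (28, 1331, Mars) and (33, 1728, Jupiter).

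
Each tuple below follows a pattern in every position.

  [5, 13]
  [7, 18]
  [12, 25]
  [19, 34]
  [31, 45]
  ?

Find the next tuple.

First coordinate: 5, 7, 12, 19, 31 → 50 (each term is the sum of the two before it).
Second coordinate goes 13, 18, 25, 34, 45 → 58 (differences are 5, 7, 9, … (increasing by 2 each time)).
Putting it together: [50, 58].

[50, 58]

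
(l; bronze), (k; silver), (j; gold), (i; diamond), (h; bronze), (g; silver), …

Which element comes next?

Letter: letters move back 1 place in the alphabet, so l, k, j, i, h, g → f.
Rank — repeats bronze → silver → gold → diamond: bronze, silver, gold, diamond, bronze, silver → gold.
So the next element is (f; gold).

(f; gold)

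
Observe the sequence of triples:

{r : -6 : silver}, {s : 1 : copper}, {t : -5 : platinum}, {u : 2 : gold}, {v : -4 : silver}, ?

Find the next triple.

Letter: letters move forward 1 place in the alphabet, so r, s, t, u, v → w.
Second coordinate goes -6, 1, -5, 2, -4 → 3 (alternating steps +7, −6, +7, −6, …).
Metal: repeats silver → copper → platinum → gold; silver, copper, platinum, gold, silver → copper.
Putting it together: {w : 3 : copper}.

{w : 3 : copper}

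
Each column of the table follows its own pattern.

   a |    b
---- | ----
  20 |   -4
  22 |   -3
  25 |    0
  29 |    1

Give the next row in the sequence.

Column a: 20, 22, 25, 29 → 34 (differences are 2, 3, 4, … (increasing by 1 each time)).
Column b: alternating steps +1, +3, +1, +3, …, so -4, -3, 0, 1 → 4.
Putting it together: 34  4.

34  4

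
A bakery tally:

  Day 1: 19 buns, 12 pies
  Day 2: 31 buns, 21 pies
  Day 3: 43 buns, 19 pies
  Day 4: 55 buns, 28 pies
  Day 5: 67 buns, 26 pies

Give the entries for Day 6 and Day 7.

Buns: +12 each step, so 19, 31, 43, 55, 67 → 79 → 91.
Pies: alternating steps +9, −2, +9, −2, …, so 12, 21, 19, 28, 26 → 35 → 33.
Putting the parts together: 79 buns, 35 pies and then 91 buns, 33 pies.

79 buns, 35 pies; 91 buns, 33 pies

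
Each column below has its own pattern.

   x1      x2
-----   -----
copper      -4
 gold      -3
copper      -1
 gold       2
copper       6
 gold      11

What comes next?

copper  17

For the column x1, alternates copper ↔ gold: copper, gold, copper, gold, copper, gold → copper.
Column x2 goes -4, -3, -1, 2, 6, 11 → 17 (differences are 1, 2, 3, … (increasing by 1 each time)).
Putting it together: copper  17.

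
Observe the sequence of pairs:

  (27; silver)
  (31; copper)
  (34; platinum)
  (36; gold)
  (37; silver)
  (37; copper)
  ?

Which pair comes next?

(36; platinum)

First component: differences are 4, 3, 2, … (decreasing by 1 each time), so 27, 31, 34, 36, 37, 37 → 36.
Metal: repeats silver → copper → platinum → gold, so silver, copper, platinum, gold, silver, copper → platinum.
Putting it together: (36; platinum).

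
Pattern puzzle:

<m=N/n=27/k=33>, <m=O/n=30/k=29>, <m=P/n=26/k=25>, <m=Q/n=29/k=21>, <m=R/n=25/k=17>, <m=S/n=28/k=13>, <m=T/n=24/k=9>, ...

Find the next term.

<m=U/n=27/k=5>

M: N, O, P, Q, R, S, T → U (letters move forward 1 place in the alphabet).
N: 27, 30, 26, 29, 25, 28, 24 → 27 (alternating steps +3, −4, +3, −4, …).
For the k, −4 each step: 33, 29, 25, 21, 17, 13, 9 → 5.
Combining the parts gives <m=U/n=27/k=5>.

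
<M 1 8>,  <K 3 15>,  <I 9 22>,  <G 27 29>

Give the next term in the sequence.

Letter: letters move back 2 places in the alphabet, so M, K, I, G → E.
Second component — ×3 each step: 1, 3, 9, 27 → 81.
Third component — +7 each step: 8, 15, 22, 29 → 36.
Putting it together: <E 81 36>.

<E 81 36>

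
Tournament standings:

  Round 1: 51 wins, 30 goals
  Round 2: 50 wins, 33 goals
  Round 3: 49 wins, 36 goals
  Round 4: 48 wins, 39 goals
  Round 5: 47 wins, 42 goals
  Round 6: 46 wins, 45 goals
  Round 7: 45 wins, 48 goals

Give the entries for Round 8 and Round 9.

44 wins, 51 goals; 43 wins, 54 goals

Wins: −1 each step, so 51, 50, 49, 48, 47, 46, 45 → 44 → 43.
Goals: +3 each step, so 30, 33, 36, 39, 42, 45, 48 → 51 → 54.
Putting the parts together: 44 wins, 51 goals and then 43 wins, 54 goals.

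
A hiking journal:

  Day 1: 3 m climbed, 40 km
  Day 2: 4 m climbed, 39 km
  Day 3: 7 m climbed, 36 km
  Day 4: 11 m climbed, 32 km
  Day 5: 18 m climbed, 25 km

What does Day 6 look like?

M climbed — each term is the sum of the two before it: 3, 4, 7, 11, 18 → 29.
Km: together with the m climbed always sums to 43; 40, 39, 36, 32, 25 → 14.
Combining the parts gives 29 m climbed, 14 km.

29 m climbed, 14 km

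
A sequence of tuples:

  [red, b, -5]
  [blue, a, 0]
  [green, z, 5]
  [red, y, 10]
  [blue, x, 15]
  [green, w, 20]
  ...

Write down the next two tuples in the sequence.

[red, v, 25], [blue, u, 30]

Colour goes red, blue, green, red, blue, green → red → blue (repeats red → blue → green).
Letter: letters move back 1 place in the alphabet, wrapping A→Z; b, a, z, y, x, w → v → u.
Third slot: -5, 0, 5, 10, 15, 20 → 25 → 30 (+5 each step).
So the next two tuples are [red, v, 25] and [blue, u, 30].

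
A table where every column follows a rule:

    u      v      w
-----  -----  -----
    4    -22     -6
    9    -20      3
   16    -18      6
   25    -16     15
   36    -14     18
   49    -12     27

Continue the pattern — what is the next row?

For the column u, perfect squares: 2², 3², 4², …: 4, 9, 16, 25, 36, 49 → 64.
Column v: +2 each step, so -22, -20, -18, -16, -14, -12 → -10.
Column w: alternating steps +9, +3, +9, +3, …; -6, 3, 6, 15, 18, 27 → 30.
So the next row is 64  -10  30.

64  -10  30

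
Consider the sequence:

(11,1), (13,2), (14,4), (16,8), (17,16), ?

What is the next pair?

(19,32)

First part: 11, 13, 14, 16, 17 → 19 (alternating steps +2, +1, +2, +1, …).
Second part: 1, 2, 4, 8, 16 → 32 (×2 each step).
Putting it together: (19,32).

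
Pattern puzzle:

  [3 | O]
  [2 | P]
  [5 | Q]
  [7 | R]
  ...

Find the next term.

[12 | S]

First entry: each term is the sum of the two before it, so 3, 2, 5, 7 → 12.
For the letter, letters move forward 1 place in the alphabet: O, P, Q, R → S.
Putting it together: [12 | S].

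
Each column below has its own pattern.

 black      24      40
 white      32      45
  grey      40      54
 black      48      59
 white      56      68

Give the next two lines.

grey  64  73; black  72  82

Shade: repeats black → white → grey; black, white, grey, black, white → grey → black.
Second component: +8 each step, so 24, 32, 40, 48, 56 → 64 → 72.
Third component goes 40, 45, 54, 59, 68 → 73 → 82 (alternating steps +5, +9, +5, +9, …).
Putting the parts together: grey  64  73 and then black  72  82.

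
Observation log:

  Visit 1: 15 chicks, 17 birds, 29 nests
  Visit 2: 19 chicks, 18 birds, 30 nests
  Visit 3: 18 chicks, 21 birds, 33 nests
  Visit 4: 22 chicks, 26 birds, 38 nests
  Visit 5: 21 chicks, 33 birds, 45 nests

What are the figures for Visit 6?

25 chicks, 42 birds, 54 nests

Chicks goes 15, 19, 18, 22, 21 → 25 (alternating steps +4, −1, +4, −1, …).
For the birds, differences are 1, 3, 5, … (increasing by 2 each time): 17, 18, 21, 26, 33 → 42.
Nests — always 12 more than the birds: 29, 30, 33, 38, 45 → 54.
Combining the parts gives 25 chicks, 42 birds, 54 nests.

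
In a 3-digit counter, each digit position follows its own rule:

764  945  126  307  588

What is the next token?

First digit — +2 each step, mod 10: 7, 9, 1, 3, 5 → 7.
Second digit: −2 each step, mod 10, so 6, 4, 2, 0, 8 → 6.
Third digit — +1 each step, mod 10: 4, 5, 6, 7, 8 → 9.
Putting it together: 769.

769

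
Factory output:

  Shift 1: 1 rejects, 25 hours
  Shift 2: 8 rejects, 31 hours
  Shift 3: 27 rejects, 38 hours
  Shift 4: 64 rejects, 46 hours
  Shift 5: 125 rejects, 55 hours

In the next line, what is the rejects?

216

Rejects goes 1, 8, 27, 64, 125 → 216 (perfect cubes: 1³, 2³, 3³, …).
Hours — differences are 6, 7, 8, … (increasing by 1 each time): 25, 31, 38, 46, 55 → 65.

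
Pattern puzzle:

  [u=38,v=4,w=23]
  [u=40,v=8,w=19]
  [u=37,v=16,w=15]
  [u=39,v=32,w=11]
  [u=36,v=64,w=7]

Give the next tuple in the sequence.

U: alternating steps +2, −3, +2, −3, …; 38, 40, 37, 39, 36 → 38.
V: ×2 each step, so 4, 8, 16, 32, 64 → 128.
W: 23, 19, 15, 11, 7 → 3 (−4 each step).
Combining the parts gives [u=38,v=128,w=3].

[u=38,v=128,w=3]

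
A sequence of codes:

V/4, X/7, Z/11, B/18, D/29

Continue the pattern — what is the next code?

F/47

Letter: letters move forward 2 places in the alphabet, wrapping Z→A, so V, X, Z, B, D → F.
For the second component, each term is the sum of the two before it: 4, 7, 11, 18, 29 → 47.
So the next code is F/47.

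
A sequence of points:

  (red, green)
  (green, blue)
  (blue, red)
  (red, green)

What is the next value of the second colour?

First colour: red, green, blue, red → green (repeats red → green → blue).
Second colour: green, blue, red, green → blue (repeats green → blue → red).

blue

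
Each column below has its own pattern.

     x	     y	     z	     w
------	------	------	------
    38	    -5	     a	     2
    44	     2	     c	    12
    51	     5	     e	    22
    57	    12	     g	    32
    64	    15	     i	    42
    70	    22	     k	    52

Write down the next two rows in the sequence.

77  25  m  62; 83  32  o  72

Column x goes 38, 44, 51, 57, 64, 70 → 77 → 83 (alternating steps +6, +7, +6, +7, …).
Column y goes -5, 2, 5, 12, 15, 22 → 25 → 32 (alternating steps +7, +3, +7, +3, …).
Column z — letters move forward 2 places in the alphabet: a, c, e, g, i, k → m → o.
For the column w, +10 each step: 2, 12, 22, 32, 42, 52 → 62 → 72.
So the next two rows are 77  25  m  62 and 83  32  o  72.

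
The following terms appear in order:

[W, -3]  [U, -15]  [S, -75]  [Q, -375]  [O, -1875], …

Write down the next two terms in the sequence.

Letter goes W, U, S, Q, O → M → K (letters move back 2 places in the alphabet).
For the second coordinate, ×5 each step: -3, -15, -75, -375, -1875 → -9375 → -46875.
Putting the parts together: [M, -9375] and then [K, -46875].

[M, -9375], [K, -46875]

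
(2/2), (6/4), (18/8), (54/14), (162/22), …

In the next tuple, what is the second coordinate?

Second coordinate: 2, 4, 8, 14, 22 → 32 (differences are 2, 4, 6, … (increasing by 2 each time)).

32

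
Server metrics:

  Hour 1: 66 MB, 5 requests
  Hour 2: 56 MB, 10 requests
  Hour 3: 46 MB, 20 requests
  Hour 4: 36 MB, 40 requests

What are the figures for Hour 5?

MB goes 66, 56, 46, 36 → 26 (−10 each step).
Requests: 5, 10, 20, 40 → 80 (×2 each step).
Putting it together: 26 MB, 80 requests.

26 MB, 80 requests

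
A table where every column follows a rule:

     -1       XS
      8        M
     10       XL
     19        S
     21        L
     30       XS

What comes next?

32  M

First component — alternating steps +9, +2, +9, +2, …: -1, 8, 10, 19, 21, 30 → 32.
Size goes XS, M, XL, S, L, XS → M (repeats XS → M → XL → S → L).
So the next line is 32  M.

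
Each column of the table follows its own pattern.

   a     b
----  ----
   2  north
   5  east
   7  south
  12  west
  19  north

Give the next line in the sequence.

Column a: 2, 5, 7, 12, 19 → 31 (each term is the sum of the two before it).
Column b — repeats north → east → south → west: north, east, south, west, north → east.
Combining the parts gives 31  east.

31  east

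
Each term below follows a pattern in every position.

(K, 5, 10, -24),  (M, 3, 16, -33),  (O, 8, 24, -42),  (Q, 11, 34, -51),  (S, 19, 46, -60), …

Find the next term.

(U, 30, 60, -69)

Letter: letters move forward 2 places in the alphabet; K, M, O, Q, S → U.
Second entry: each term is the sum of the two before it, so 5, 3, 8, 11, 19 → 30.
Third entry: differences are 6, 8, 10, … (increasing by 2 each time); 10, 16, 24, 34, 46 → 60.
Fourth entry: −9 each step; -24, -33, -42, -51, -60 → -69.
So the next term is (U, 30, 60, -69).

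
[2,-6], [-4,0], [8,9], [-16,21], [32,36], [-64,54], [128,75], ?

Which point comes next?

[-256,99]

First entry: 2, -4, 8, -16, 32, -64, 128 → -256 (×(-2) each step).
For the second entry, differences are 6, 9, 12, … (increasing by 3 each time): -6, 0, 9, 21, 36, 54, 75 → 99.
Putting it together: [-256,99].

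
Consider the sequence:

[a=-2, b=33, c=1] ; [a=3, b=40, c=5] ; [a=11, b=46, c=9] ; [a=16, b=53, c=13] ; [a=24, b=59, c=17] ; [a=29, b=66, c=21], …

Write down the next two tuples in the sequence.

[a=37, b=72, c=25], [a=42, b=79, c=29]

A — alternating steps +5, +8, +5, +8, …: -2, 3, 11, 16, 24, 29 → 37 → 42.
B: alternating steps +7, +6, +7, +6, …; 33, 40, 46, 53, 59, 66 → 72 → 79.
C — +4 each step: 1, 5, 9, 13, 17, 21 → 25 → 29.
Putting the parts together: [a=37, b=72, c=25] and then [a=42, b=79, c=29].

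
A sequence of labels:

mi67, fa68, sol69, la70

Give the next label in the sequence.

ti71

Note: runs through the solfège scale do→ti, so mi, fa, sol, la → ti.
Second component — +1 each step: 67, 68, 69, 70 → 71.
So the next label is ti71.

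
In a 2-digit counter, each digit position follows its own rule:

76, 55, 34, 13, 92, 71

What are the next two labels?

50, 39

For the first digit, −2 each step, mod 10: 7, 5, 3, 1, 9, 7 → 5 → 3.
Second digit: −1 each step, mod 10, so 6, 5, 4, 3, 2, 1 → 0 → 9.
Putting the parts together: 50 and then 39.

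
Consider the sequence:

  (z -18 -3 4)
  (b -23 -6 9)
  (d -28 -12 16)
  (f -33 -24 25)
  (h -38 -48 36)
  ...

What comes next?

(j -43 -96 49)

Letter: letters move forward 2 places in the alphabet, wrapping Z→A, so z, b, d, f, h → j.
Second coordinate: −5 each step; -18, -23, -28, -33, -38 → -43.
Third coordinate: ×2 each step, so -3, -6, -12, -24, -48 → -96.
Fourth coordinate — perfect squares: 2², 3², 4², …: 4, 9, 16, 25, 36 → 49.
Putting it together: (j -43 -96 49).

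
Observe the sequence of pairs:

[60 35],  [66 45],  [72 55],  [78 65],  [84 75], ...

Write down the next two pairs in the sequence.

For the first coordinate, +6 each step: 60, 66, 72, 78, 84 → 90 → 96.
Second coordinate goes 35, 45, 55, 65, 75 → 85 → 95 (+10 each step).
So the next two pairs are [90 85] and [96 95].

[90 85], [96 95]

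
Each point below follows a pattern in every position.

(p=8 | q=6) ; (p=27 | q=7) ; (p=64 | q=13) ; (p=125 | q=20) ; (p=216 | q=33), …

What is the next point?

(p=343 | q=53)

P: perfect cubes: 2³, 3³, 4³, …; 8, 27, 64, 125, 216 → 343.
Q: 6, 7, 13, 20, 33 → 53 (each term is the sum of the two before it).
Putting it together: (p=343 | q=53).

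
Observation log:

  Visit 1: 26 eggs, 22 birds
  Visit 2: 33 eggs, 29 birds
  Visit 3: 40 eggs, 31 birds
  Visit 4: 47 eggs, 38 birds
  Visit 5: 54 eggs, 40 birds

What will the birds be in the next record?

47

For the eggs, +7 each step: 26, 33, 40, 47, 54 → 61.
Birds: alternating steps +7, +2, +7, +2, …, so 22, 29, 31, 38, 40 → 47.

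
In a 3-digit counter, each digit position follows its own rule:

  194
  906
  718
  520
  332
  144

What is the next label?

First digit: −2 each step, mod 10, so 1, 9, 7, 5, 3, 1 → 9.
Second digit goes 9, 0, 1, 2, 3, 4 → 5 (+1 each step, mod 10).
Third digit: +2 each step, mod 10, so 4, 6, 8, 0, 2, 4 → 6.
So the next label is 956.

956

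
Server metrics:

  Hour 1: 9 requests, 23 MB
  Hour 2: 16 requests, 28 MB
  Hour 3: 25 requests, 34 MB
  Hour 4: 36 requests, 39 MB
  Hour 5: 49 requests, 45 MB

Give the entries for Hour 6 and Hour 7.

Requests: 9, 16, 25, 36, 49 → 64 → 81 (perfect squares: 3², 4², 5², …).
MB: 23, 28, 34, 39, 45 → 50 → 56 (alternating steps +5, +6, +5, +6, …).
So the next two records are 64 requests, 50 MB and 81 requests, 56 MB.

64 requests, 50 MB; 81 requests, 56 MB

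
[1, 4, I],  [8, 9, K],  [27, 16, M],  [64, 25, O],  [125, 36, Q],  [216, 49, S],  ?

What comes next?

First value: 1, 8, 27, 64, 125, 216 → 343 (perfect cubes: 1³, 2³, 3³, …).
Second value — perfect squares: 2², 3², 4², …: 4, 9, 16, 25, 36, 49 → 64.
Letter: I, K, M, O, Q, S → U (letters move forward 2 places in the alphabet).
Putting it together: [343, 64, U].

[343, 64, U]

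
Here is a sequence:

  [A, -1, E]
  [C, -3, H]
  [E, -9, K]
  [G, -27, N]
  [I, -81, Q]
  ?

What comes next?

[K, -243, T]

First letter — letters move forward 2 places in the alphabet: A, C, E, G, I → K.
Second component goes -1, -3, -9, -27, -81 → -243 (×3 each step).
Second letter: letters move forward 3 places in the alphabet, so E, H, K, N, Q → T.
So the next triple is [K, -243, T].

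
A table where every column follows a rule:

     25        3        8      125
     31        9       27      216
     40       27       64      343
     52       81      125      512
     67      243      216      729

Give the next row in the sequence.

First component: differences are 6, 9, 12, … (increasing by 3 each time), so 25, 31, 40, 52, 67 → 85.
Second component: ×3 each step; 3, 9, 27, 81, 243 → 729.
Third component: 8, 27, 64, 125, 216 → 343 (perfect cubes: 2³, 3³, 4³, …).
Fourth component: perfect cubes: 5³, 6³, 7³, …; 125, 216, 343, 512, 729 → 1000.
Putting it together: 85  729  343  1000.

85  729  343  1000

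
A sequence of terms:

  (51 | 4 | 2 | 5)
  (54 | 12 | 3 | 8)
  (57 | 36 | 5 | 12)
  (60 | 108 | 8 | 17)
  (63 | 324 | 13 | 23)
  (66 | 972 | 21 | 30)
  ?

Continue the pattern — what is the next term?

(69 | 2916 | 34 | 38)

First value — +3 each step: 51, 54, 57, 60, 63, 66 → 69.
Second value — ×3 each step: 4, 12, 36, 108, 324, 972 → 2916.
Third value goes 2, 3, 5, 8, 13, 21 → 34 (each term is the sum of the two before it).
Fourth value: differences are 3, 4, 5, … (increasing by 1 each time), so 5, 8, 12, 17, 23, 30 → 38.
Combining the parts gives (69 | 2916 | 34 | 38).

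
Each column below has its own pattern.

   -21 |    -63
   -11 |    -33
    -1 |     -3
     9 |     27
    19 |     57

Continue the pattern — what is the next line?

First component: +10 each step, so -21, -11, -1, 9, 19 → 29.
Second component: -63, -33, -3, 27, 57 → 87 (always 3 × the first component).
Combining the parts gives 29  87.

29  87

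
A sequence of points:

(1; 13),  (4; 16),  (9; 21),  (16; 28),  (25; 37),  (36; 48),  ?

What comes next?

First value: perfect squares: 1², 2², 3², …, so 1, 4, 9, 16, 25, 36 → 49.
Second value: 13, 16, 21, 28, 37, 48 → 61 (always 12 more than the first value).
Combining the parts gives (49; 61).

(49; 61)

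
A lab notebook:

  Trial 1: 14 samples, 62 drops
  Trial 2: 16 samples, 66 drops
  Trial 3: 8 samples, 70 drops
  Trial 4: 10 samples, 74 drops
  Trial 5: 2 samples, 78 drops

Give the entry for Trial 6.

Samples goes 14, 16, 8, 10, 2 → 4 (alternating steps +2, −8, +2, −8, …).
Drops: +4 each step; 62, 66, 70, 74, 78 → 82.
Combining the parts gives 4 samples, 82 drops.

4 samples, 82 drops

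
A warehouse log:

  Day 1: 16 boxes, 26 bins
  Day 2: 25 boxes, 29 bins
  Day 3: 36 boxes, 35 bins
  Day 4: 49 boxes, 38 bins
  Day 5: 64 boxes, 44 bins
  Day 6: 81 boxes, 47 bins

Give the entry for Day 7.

Boxes goes 16, 25, 36, 49, 64, 81 → 100 (perfect squares: 4², 5², 6², …).
Bins: alternating steps +3, +6, +3, +6, …; 26, 29, 35, 38, 44, 47 → 53.
Combining the parts gives 100 boxes, 53 bins.

100 boxes, 53 bins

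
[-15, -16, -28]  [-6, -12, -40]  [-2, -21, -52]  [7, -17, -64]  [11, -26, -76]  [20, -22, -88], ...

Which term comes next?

First coordinate: alternating steps +9, +4, +9, +4, …, so -15, -6, -2, 7, 11, 20 → 24.
Second coordinate: -16, -12, -21, -17, -26, -22 → -31 (alternating steps +4, −9, +4, −9, …).
Third coordinate goes -28, -40, -52, -64, -76, -88 → -100 (−12 each step).
Combining the parts gives [24, -31, -100].

[24, -31, -100]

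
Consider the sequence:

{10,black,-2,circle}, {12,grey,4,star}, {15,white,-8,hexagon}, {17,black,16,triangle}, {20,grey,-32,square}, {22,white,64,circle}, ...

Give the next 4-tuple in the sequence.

First entry: alternating steps +2, +3, +2, +3, …, so 10, 12, 15, 17, 20, 22 → 25.
Shade: repeats black → grey → white; black, grey, white, black, grey, white → black.
Third entry: ×(-2) each step, so -2, 4, -8, 16, -32, 64 → -128.
Shape goes circle, star, hexagon, triangle, square, circle → star (repeats circle → star → hexagon → triangle → square).
Combining the parts gives {25,black,-128,star}.

{25,black,-128,star}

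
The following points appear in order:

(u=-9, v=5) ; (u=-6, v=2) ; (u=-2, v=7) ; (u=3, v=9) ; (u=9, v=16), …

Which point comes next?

(u=16, v=25)

U: -9, -6, -2, 3, 9 → 16 (differences are 3, 4, 5, … (increasing by 1 each time)).
V — each term is the sum of the two before it: 5, 2, 7, 9, 16 → 25.
Putting it together: (u=16, v=25).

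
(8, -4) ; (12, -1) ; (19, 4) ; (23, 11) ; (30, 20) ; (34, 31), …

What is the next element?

(41, 44)

First value: 8, 12, 19, 23, 30, 34 → 41 (alternating steps +4, +7, +4, +7, …).
Second value: differences are 3, 5, 7, … (increasing by 2 each time), so -4, -1, 4, 11, 20, 31 → 44.
So the next element is (41, 44).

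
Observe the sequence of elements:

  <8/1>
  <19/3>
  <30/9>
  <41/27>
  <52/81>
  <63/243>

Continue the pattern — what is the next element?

First value — +11 each step: 8, 19, 30, 41, 52, 63 → 74.
Second value: ×3 each step, so 1, 3, 9, 27, 81, 243 → 729.
So the next element is <74/729>.

<74/729>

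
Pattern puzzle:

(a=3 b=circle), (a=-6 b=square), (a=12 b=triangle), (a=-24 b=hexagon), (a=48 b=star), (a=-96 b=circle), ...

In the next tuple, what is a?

192

A: ×(-2) each step, so 3, -6, 12, -24, 48, -96 → 192.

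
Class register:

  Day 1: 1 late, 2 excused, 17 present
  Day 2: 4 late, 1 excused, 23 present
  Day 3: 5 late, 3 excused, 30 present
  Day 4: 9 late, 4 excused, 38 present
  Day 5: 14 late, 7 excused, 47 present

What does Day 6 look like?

Late: 1, 4, 5, 9, 14 → 23 (each term is the sum of the two before it).
Excused goes 2, 1, 3, 4, 7 → 11 (each term is the sum of the two before it).
Present: 17, 23, 30, 38, 47 → 57 (differences are 6, 7, 8, … (increasing by 1 each time)).
So the next row is 23 late, 11 excused, 57 present.

23 late, 11 excused, 57 present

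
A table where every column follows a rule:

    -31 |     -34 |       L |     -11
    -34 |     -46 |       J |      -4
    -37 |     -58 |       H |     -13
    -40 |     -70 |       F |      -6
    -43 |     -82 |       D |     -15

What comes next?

-46  -94  B  -8

First component goes -31, -34, -37, -40, -43 → -46 (−3 each step).
Second component: −12 each step, so -34, -46, -58, -70, -82 → -94.
Letter: L, J, H, F, D → B (letters move back 2 places in the alphabet).
Fourth component: alternating steps +7, −9, +7, −9, …; -11, -4, -13, -6, -15 → -8.
Putting it together: -46  -94  B  -8.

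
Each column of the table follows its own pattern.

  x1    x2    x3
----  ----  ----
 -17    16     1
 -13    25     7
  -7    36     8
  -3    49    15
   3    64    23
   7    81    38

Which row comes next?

13  100  61

Column x1: alternating steps +4, +6, +4, +6, …; -17, -13, -7, -3, 3, 7 → 13.
Column x2: 16, 25, 36, 49, 64, 81 → 100 (perfect squares: 4², 5², 6², …).
Column x3 goes 1, 7, 8, 15, 23, 38 → 61 (each term is the sum of the two before it).
So the next row is 13  100  61.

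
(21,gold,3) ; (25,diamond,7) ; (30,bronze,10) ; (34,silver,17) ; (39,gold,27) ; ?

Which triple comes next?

First coordinate — alternating steps +4, +5, +4, +5, …: 21, 25, 30, 34, 39 → 43.
Rank — repeats gold → diamond → bronze → silver: gold, diamond, bronze, silver, gold → diamond.
Third coordinate goes 3, 7, 10, 17, 27 → 44 (each term is the sum of the two before it).
So the next triple is (43,diamond,44).

(43,diamond,44)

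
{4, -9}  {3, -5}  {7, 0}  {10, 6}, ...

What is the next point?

{17, 13}

First part goes 4, 3, 7, 10 → 17 (each term is the sum of the two before it).
Second part — differences are 4, 5, 6, … (increasing by 1 each time): -9, -5, 0, 6 → 13.
So the next point is {17, 13}.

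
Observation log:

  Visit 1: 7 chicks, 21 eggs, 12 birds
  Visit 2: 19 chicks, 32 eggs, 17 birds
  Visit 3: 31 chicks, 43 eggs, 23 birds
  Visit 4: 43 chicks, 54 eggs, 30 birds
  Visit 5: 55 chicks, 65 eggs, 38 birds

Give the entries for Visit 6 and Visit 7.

67 chicks, 76 eggs, 47 birds; 79 chicks, 87 eggs, 57 birds

Chicks: 7, 19, 31, 43, 55 → 67 → 79 (+12 each step).
Eggs: 21, 32, 43, 54, 65 → 76 → 87 (+11 each step).
For the birds, differences are 5, 6, 7, … (increasing by 1 each time): 12, 17, 23, 30, 38 → 47 → 57.
So the next two records are 67 chicks, 76 eggs, 47 birds and 79 chicks, 87 eggs, 57 birds.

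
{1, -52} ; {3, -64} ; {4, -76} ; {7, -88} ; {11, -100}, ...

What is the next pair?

{18, -112}

First value: each term is the sum of the two before it, so 1, 3, 4, 7, 11 → 18.
Second value goes -52, -64, -76, -88, -100 → -112 (−12 each step).
Combining the parts gives {18, -112}.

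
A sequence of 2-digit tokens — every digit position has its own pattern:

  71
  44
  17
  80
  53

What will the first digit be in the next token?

First digit: −3 each step, mod 10; 7, 4, 1, 8, 5 → 2.

2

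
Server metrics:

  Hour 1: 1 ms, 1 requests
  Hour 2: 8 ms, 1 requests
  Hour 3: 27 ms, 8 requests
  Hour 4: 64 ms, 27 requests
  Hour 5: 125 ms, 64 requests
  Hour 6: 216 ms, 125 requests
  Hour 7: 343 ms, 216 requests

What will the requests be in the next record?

343

Ms: perfect cubes: 1³, 2³, 3³, …; 1, 8, 27, 64, 125, 216, 343 → 512.
For the requests, always the previous value of the ms: 1, 1, 8, 27, 64, 125, 216 → 343.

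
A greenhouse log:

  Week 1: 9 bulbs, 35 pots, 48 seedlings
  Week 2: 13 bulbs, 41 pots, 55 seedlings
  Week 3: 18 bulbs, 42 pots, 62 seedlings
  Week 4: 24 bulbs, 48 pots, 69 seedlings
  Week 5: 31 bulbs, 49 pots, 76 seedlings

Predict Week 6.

Bulbs: 9, 13, 18, 24, 31 → 39 (differences are 4, 5, 6, … (increasing by 1 each time)).
For the pots, alternating steps +6, +1, +6, +1, …: 35, 41, 42, 48, 49 → 55.
For the seedlings, +7 each step: 48, 55, 62, 69, 76 → 83.
Putting it together: 39 bulbs, 55 pots, 83 seedlings.

39 bulbs, 55 pots, 83 seedlings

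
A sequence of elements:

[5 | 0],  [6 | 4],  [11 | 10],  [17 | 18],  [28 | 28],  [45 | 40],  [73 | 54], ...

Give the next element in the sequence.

First part: 5, 6, 11, 17, 28, 45, 73 → 118 (each term is the sum of the two before it).
Second part: 0, 4, 10, 18, 28, 40, 54 → 70 (differences are 4, 6, 8, … (increasing by 2 each time)).
So the next element is [118 | 70].

[118 | 70]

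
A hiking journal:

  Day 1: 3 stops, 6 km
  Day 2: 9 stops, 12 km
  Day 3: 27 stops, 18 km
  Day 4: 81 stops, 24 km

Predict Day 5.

243 stops, 30 km

Stops: ×3 each step, so 3, 9, 27, 81 → 243.
Km: +6 each step, so 6, 12, 18, 24 → 30.
Putting it together: 243 stops, 30 km.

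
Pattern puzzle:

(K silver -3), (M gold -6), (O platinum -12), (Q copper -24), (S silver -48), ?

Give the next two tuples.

Letter: letters move forward 2 places in the alphabet; K, M, O, Q, S → U → W.
For the metal, repeats silver → gold → platinum → copper: silver, gold, platinum, copper, silver → gold → platinum.
Third coordinate: -3, -6, -12, -24, -48 → -96 → -192 (×2 each step).
Putting the parts together: (U gold -96) and then (W platinum -192).

(U gold -96), (W platinum -192)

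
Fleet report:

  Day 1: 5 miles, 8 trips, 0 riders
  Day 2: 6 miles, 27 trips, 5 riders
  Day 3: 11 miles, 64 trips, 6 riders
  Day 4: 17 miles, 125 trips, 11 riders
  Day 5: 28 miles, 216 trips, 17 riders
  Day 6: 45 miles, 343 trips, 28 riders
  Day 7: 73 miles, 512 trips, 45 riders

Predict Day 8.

For the miles, each term is the sum of the two before it: 5, 6, 11, 17, 28, 45, 73 → 118.
Trips goes 8, 27, 64, 125, 216, 343, 512 → 729 (perfect cubes: 2³, 3³, 4³, …).
Riders: always the previous value of the miles; 0, 5, 6, 11, 17, 28, 45 → 73.
Combining the parts gives 118 miles, 729 trips, 73 riders.

118 miles, 729 trips, 73 riders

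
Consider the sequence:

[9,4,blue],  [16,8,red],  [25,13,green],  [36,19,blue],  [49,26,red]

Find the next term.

[64,34,green]

First entry: perfect squares: 3², 4², 5², …; 9, 16, 25, 36, 49 → 64.
Second entry goes 4, 8, 13, 19, 26 → 34 (differences are 4, 5, 6, … (increasing by 1 each time)).
Colour — repeats blue → red → green: blue, red, green, blue, red → green.
Putting it together: [64,34,green].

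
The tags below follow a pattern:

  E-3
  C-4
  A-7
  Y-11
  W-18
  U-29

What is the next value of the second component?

47

For the second component, each term is the sum of the two before it: 3, 4, 7, 11, 18, 29 → 47.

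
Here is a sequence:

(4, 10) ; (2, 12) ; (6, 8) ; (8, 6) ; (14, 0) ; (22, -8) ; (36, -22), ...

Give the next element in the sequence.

First slot: 4, 2, 6, 8, 14, 22, 36 → 58 (each term is the sum of the two before it).
Second slot goes 10, 12, 8, 6, 0, -8, -22 → -44 (together with the first slot always sums to 14).
Putting it together: (58, -44).

(58, -44)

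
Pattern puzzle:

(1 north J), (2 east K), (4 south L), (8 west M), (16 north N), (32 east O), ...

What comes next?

(64 south P)

First slot goes 1, 2, 4, 8, 16, 32 → 64 (×2 each step).
Direction: repeats north → east → south → west, so north, east, south, west, north, east → south.
Letter: letters move forward 1 place in the alphabet; J, K, L, M, N, O → P.
So the next term is (64 south P).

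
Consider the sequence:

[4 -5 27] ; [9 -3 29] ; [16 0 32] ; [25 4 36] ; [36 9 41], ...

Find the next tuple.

First slot: 4, 9, 16, 25, 36 → 49 (perfect squares: 2², 3², 4², …).
Second slot: -5, -3, 0, 4, 9 → 15 (differences are 2, 3, 4, … (increasing by 1 each time)).
Third slot: 27, 29, 32, 36, 41 → 47 (differences are 2, 3, 4, … (increasing by 1 each time)).
Combining the parts gives [49 15 47].

[49 15 47]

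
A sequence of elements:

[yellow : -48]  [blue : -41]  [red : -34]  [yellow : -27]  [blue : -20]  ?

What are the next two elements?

Colour: yellow, blue, red, yellow, blue → red → yellow (repeats yellow → blue → red).
Second value: +7 each step, so -48, -41, -34, -27, -20 → -13 → -6.
Putting the parts together: [red : -13] and then [yellow : -6].

[red : -13], [yellow : -6]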